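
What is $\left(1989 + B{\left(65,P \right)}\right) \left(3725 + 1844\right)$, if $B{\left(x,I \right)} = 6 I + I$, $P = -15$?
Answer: $10491996$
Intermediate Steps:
$B{\left(x,I \right)} = 7 I$
$\left(1989 + B{\left(65,P \right)}\right) \left(3725 + 1844\right) = \left(1989 + 7 \left(-15\right)\right) \left(3725 + 1844\right) = \left(1989 - 105\right) 5569 = 1884 \cdot 5569 = 10491996$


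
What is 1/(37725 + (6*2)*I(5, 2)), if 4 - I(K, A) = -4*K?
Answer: 1/38013 ≈ 2.6307e-5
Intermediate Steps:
I(K, A) = 4 + 4*K (I(K, A) = 4 - (-4)*K = 4 + 4*K)
1/(37725 + (6*2)*I(5, 2)) = 1/(37725 + (6*2)*(4 + 4*5)) = 1/(37725 + 12*(4 + 20)) = 1/(37725 + 12*24) = 1/(37725 + 288) = 1/38013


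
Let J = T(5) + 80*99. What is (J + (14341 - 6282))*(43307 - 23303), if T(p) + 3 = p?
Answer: 319683924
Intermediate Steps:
T(p) = -3 + p
J = 7922 (J = (-3 + 5) + 80*99 = 2 + 7920 = 7922)
(J + (14341 - 6282))*(43307 - 23303) = (7922 + (14341 - 6282))*(43307 - 23303) = (7922 + 8059)*20004 = 15981*20004 = 319683924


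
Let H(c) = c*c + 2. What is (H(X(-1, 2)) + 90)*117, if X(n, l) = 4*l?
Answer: 18252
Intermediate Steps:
H(c) = 2 + c² (H(c) = c² + 2 = 2 + c²)
(H(X(-1, 2)) + 90)*117 = ((2 + (4*2)²) + 90)*117 = ((2 + 8²) + 90)*117 = ((2 + 64) + 90)*117 = (66 + 90)*117 = 156*117 = 18252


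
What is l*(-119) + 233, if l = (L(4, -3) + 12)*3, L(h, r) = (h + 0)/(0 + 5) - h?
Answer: -14543/5 ≈ -2908.6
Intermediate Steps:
L(h, r) = -4*h/5 (L(h, r) = h/5 - h = -4*h/5)
l = 132/5 (l = (-⅘*4 + 12)*3 = (-16/5 + 12)*3 = (44/5)*3 = 132/5 ≈ 26.400)
l*(-119) + 233 = (132/5)*(-119) + 233 = -15708/5 + 233 = -14543/5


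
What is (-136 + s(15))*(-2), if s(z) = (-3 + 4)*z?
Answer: 242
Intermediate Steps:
s(z) = z (s(z) = 1*z = z)
(-136 + s(15))*(-2) = (-136 + 15)*(-2) = -121*(-2) = 242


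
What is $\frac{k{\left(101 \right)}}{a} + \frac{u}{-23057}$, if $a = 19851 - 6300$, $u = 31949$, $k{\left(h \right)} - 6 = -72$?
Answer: $- \frac{144820887}{104148469} \approx -1.3905$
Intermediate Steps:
$k{\left(h \right)} = -66$ ($k{\left(h \right)} = 6 - 72 = -66$)
$a = 13551$ ($a = 19851 - 6300 = 13551$)
$\frac{k{\left(101 \right)}}{a} + \frac{u}{-23057} = - \frac{66}{13551} + \frac{31949}{-23057} = \left(-66\right) \frac{1}{13551} + 31949 \left(- \frac{1}{23057}\right) = - \frac{22}{4517} - \frac{31949}{23057} = - \frac{144820887}{104148469}$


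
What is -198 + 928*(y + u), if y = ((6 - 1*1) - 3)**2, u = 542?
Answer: 506490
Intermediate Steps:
y = 4 (y = ((6 - 1) - 3)**2 = (5 - 3)**2 = 2**2 = 4)
-198 + 928*(y + u) = -198 + 928*(4 + 542) = -198 + 928*546 = -198 + 506688 = 506490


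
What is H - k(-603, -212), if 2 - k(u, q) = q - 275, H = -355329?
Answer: -355818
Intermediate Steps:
k(u, q) = 277 - q (k(u, q) = 2 - (q - 275) = 2 - (-275 + q) = 2 + (275 - q) = 277 - q)
H - k(-603, -212) = -355329 - (277 - 1*(-212)) = -355329 - (277 + 212) = -355329 - 1*489 = -355329 - 489 = -355818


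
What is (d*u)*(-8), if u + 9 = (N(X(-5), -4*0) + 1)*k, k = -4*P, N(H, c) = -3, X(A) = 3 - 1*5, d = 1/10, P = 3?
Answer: -12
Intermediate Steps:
d = 1/10 ≈ 0.10000
X(A) = -2 (X(A) = 3 - 5 = -2)
k = -12 (k = -4*3 = -12)
u = 15 (u = -9 + (-3 + 1)*(-12) = -9 - 2*(-12) = -9 + 24 = 15)
(d*u)*(-8) = ((1/10)*15)*(-8) = (3/2)*(-8) = -12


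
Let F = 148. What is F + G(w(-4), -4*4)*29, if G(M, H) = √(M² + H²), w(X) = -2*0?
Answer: 612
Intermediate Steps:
w(X) = 0
G(M, H) = √(H² + M²)
F + G(w(-4), -4*4)*29 = 148 + √((-4*4)² + 0²)*29 = 148 + √((-16)² + 0)*29 = 148 + √(256 + 0)*29 = 148 + √256*29 = 148 + 16*29 = 148 + 464 = 612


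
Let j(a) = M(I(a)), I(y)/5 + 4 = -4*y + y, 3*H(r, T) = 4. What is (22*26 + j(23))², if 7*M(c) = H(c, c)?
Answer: 144384256/441 ≈ 3.2740e+5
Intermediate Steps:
H(r, T) = 4/3 (H(r, T) = (⅓)*4 = 4/3)
I(y) = -20 - 15*y (I(y) = -20 + 5*(-4*y + y) = -20 + 5*(-3*y) = -20 - 15*y)
M(c) = 4/21 (M(c) = (⅐)*(4/3) = 4/21)
j(a) = 4/21
(22*26 + j(23))² = (22*26 + 4/21)² = (572 + 4/21)² = (12016/21)² = 144384256/441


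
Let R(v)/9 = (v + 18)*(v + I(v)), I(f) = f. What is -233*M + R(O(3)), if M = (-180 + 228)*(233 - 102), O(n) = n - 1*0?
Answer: -1463970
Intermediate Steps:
O(n) = n (O(n) = n + 0 = n)
M = 6288 (M = 48*131 = 6288)
R(v) = 18*v*(18 + v) (R(v) = 9*((v + 18)*(v + v)) = 9*((18 + v)*(2*v)) = 9*(2*v*(18 + v)) = 18*v*(18 + v))
-233*M + R(O(3)) = -233*6288 + 18*3*(18 + 3) = -1465104 + 18*3*21 = -1465104 + 1134 = -1463970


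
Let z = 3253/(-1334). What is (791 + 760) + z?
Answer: 2065781/1334 ≈ 1548.6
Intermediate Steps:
z = -3253/1334 (z = 3253*(-1/1334) = -3253/1334 ≈ -2.4385)
(791 + 760) + z = (791 + 760) - 3253/1334 = 1551 - 3253/1334 = 2065781/1334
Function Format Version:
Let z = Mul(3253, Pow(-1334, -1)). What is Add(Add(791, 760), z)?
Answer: Rational(2065781, 1334) ≈ 1548.6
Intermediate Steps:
z = Rational(-3253, 1334) (z = Mul(3253, Rational(-1, 1334)) = Rational(-3253, 1334) ≈ -2.4385)
Add(Add(791, 760), z) = Add(Add(791, 760), Rational(-3253, 1334)) = Add(1551, Rational(-3253, 1334)) = Rational(2065781, 1334)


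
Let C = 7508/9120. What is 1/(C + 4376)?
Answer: 2280/9979157 ≈ 0.00022848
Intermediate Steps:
C = 1877/2280 (C = 7508*(1/9120) = 1877/2280 ≈ 0.82325)
1/(C + 4376) = 1/(1877/2280 + 4376) = 1/(9979157/2280) = 2280/9979157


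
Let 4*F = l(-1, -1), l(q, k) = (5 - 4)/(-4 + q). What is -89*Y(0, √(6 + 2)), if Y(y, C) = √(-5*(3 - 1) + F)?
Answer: -89*I*√1005/10 ≈ -282.15*I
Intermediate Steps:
l(q, k) = 1/(-4 + q)
F = -1/20 (F = 1/(4*(-4 - 1)) = (¼)/(-5) = (¼)*(-⅕) = -1/20 ≈ -0.050000)
Y(y, C) = I*√1005/10 (Y(y, C) = √(-5*(3 - 1) - 1/20) = √(-5*2 - 1/20) = √(-10 - 1/20) = √(-201/20) = I*√1005/10)
-89*Y(0, √(6 + 2)) = -89*I*√1005/10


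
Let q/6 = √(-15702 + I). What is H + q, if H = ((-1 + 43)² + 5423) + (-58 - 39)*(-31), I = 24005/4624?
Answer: 10194 + 3*I*√72582043/34 ≈ 10194.0 + 751.72*I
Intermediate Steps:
I = 24005/4624 (I = 24005*(1/4624) = 24005/4624 ≈ 5.1914)
q = 3*I*√72582043/34 (q = 6*√(-15702 + 24005/4624) = 6*√(-72582043/4624) = 6*(I*√72582043/68) = 3*I*√72582043/34 ≈ 751.72*I)
H = 10194 (H = (42² + 5423) - 97*(-31) = (1764 + 5423) + 3007 = 7187 + 3007 = 10194)
H + q = 10194 + 3*I*√72582043/34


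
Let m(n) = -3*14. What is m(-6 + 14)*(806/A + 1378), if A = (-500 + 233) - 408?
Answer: -13010816/225 ≈ -57826.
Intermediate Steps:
m(n) = -42
A = -675 (A = -267 - 408 = -675)
m(-6 + 14)*(806/A + 1378) = -42*(806/(-675) + 1378) = -42*(806*(-1/675) + 1378) = -42*(-806/675 + 1378) = -42*929344/675 = -13010816/225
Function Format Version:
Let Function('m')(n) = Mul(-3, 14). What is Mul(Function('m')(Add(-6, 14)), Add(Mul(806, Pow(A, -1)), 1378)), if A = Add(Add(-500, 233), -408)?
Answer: Rational(-13010816, 225) ≈ -57826.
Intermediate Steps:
Function('m')(n) = -42
A = -675 (A = Add(-267, -408) = -675)
Mul(Function('m')(Add(-6, 14)), Add(Mul(806, Pow(A, -1)), 1378)) = Mul(-42, Add(Mul(806, Pow(-675, -1)), 1378)) = Mul(-42, Add(Mul(806, Rational(-1, 675)), 1378)) = Mul(-42, Add(Rational(-806, 675), 1378)) = Mul(-42, Rational(929344, 675)) = Rational(-13010816, 225)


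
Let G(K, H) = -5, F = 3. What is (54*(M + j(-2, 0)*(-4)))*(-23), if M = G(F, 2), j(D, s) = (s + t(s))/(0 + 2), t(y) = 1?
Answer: 8694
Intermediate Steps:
j(D, s) = 1/2 + s/2 (j(D, s) = (s + 1)/(0 + 2) = (1 + s)/2 = (1 + s)*(1/2) = 1/2 + s/2)
M = -5
(54*(M + j(-2, 0)*(-4)))*(-23) = (54*(-5 + (1/2 + (1/2)*0)*(-4)))*(-23) = (54*(-5 + (1/2 + 0)*(-4)))*(-23) = (54*(-5 + (1/2)*(-4)))*(-23) = (54*(-5 - 2))*(-23) = (54*(-7))*(-23) = -378*(-23) = 8694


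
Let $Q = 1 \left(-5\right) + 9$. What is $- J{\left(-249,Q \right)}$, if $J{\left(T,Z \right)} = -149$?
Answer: $149$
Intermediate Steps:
$Q = 4$ ($Q = -5 + 9 = 4$)
$- J{\left(-249,Q \right)} = \left(-1\right) \left(-149\right) = 149$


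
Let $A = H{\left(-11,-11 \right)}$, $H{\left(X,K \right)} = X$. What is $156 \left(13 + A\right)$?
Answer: $312$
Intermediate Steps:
$A = -11$
$156 \left(13 + A\right) = 156 \left(13 - 11\right) = 156 \cdot 2 = 312$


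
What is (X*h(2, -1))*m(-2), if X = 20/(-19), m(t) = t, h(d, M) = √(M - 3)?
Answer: 80*I/19 ≈ 4.2105*I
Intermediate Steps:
h(d, M) = √(-3 + M)
X = -20/19 (X = 20*(-1/19) = -20/19 ≈ -1.0526)
(X*h(2, -1))*m(-2) = -20*√(-3 - 1)/19*(-2) = -40*I/19*(-2) = 80*I/19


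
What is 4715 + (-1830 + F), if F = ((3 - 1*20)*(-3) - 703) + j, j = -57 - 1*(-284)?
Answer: 2460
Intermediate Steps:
j = 227 (j = -57 + 284 = 227)
F = -425 (F = ((3 - 1*20)*(-3) - 703) + 227 = ((3 - 20)*(-3) - 703) + 227 = (-17*(-3) - 703) + 227 = (51 - 703) + 227 = -652 + 227 = -425)
4715 + (-1830 + F) = 4715 + (-1830 - 425) = 4715 - 2255 = 2460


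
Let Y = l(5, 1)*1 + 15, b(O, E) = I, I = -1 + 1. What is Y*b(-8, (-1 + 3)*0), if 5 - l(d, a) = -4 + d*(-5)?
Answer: 0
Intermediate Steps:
I = 0
b(O, E) = 0
l(d, a) = 9 + 5*d (l(d, a) = 5 - (-4 + d*(-5)) = 5 - (-4 - 5*d) = 5 + (4 + 5*d) = 9 + 5*d)
Y = 49 (Y = (9 + 5*5)*1 + 15 = (9 + 25)*1 + 15 = 34*1 + 15 = 34 + 15 = 49)
Y*b(-8, (-1 + 3)*0) = 49*0 = 0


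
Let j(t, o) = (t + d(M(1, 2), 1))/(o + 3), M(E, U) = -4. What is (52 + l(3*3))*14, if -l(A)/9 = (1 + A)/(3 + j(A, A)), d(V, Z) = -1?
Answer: 4228/11 ≈ 384.36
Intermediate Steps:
j(t, o) = (-1 + t)/(3 + o) (j(t, o) = (t - 1)/(o + 3) = (-1 + t)/(3 + o))
l(A) = -9*(1 + A)/(3 + (-1 + A)/(3 + A))
(52 + l(3*3))*14 = (52 - 9*(1 + 3*3)*(3 + 3*3)/(8 + 4*(3*3)))*14 = (52 - 9*(1 + 9)*(3 + 9)/(8 + 4*9))*14 = (52 - 9*10*12/(8 + 36))*14 = (52 - 9*10*12/44)*14 = (52 - 9*1/44*10*12)*14 = (52 - 270/11)*14 = (302/11)*14 = 4228/11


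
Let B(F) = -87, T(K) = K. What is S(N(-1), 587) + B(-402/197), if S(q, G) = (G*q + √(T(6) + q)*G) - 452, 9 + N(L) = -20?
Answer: -17562 + 587*I*√23 ≈ -17562.0 + 2815.2*I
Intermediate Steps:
N(L) = -29 (N(L) = -9 - 20 = -29)
S(q, G) = -452 + G*q + G*√(6 + q) (S(q, G) = (G*q + √(6 + q)*G) - 452 = (G*q + G*√(6 + q)) - 452 = -452 + G*q + G*√(6 + q))
S(N(-1), 587) + B(-402/197) = (-452 + 587*(-29) + 587*√(6 - 29)) - 87 = (-452 - 17023 + 587*√(-23)) - 87 = (-452 - 17023 + 587*(I*√23)) - 87 = (-452 - 17023 + 587*I*√23) - 87 = (-17475 + 587*I*√23) - 87 = -17562 + 587*I*√23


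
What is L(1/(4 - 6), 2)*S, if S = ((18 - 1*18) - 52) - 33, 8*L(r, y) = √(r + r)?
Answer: -85*I/8 ≈ -10.625*I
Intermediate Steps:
L(r, y) = √2*√r/8 (L(r, y) = √(r + r)/8 = √(2*r)/8 = (√2*√r)/8 = √2*√r/8)
S = -85 (S = ((18 - 18) - 52) - 33 = (0 - 52) - 33 = -52 - 33 = -85)
L(1/(4 - 6), 2)*S = (√2*√(1/(4 - 6))/8)*(-85) = (√2*√(1/(-2))/8)*(-85) = (√2*√(-½)/8)*(-85) = (√2*(I*√2/2)/8)*(-85) = (I/8)*(-85) = -85*I/8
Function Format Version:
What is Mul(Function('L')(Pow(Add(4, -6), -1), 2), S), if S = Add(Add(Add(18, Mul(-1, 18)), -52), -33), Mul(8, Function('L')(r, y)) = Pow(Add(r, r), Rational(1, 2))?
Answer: Mul(Rational(-85, 8), I) ≈ Mul(-10.625, I)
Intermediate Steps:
Function('L')(r, y) = Mul(Rational(1, 8), Pow(2, Rational(1, 2)), Pow(r, Rational(1, 2))) (Function('L')(r, y) = Mul(Rational(1, 8), Pow(Add(r, r), Rational(1, 2))) = Mul(Rational(1, 8), Pow(Mul(2, r), Rational(1, 2))) = Mul(Rational(1, 8), Mul(Pow(2, Rational(1, 2)), Pow(r, Rational(1, 2)))) = Mul(Rational(1, 8), Pow(2, Rational(1, 2)), Pow(r, Rational(1, 2))))
S = -85 (S = Add(Add(Add(18, -18), -52), -33) = Add(Add(0, -52), -33) = Add(-52, -33) = -85)
Mul(Function('L')(Pow(Add(4, -6), -1), 2), S) = Mul(Mul(Rational(1, 8), Pow(2, Rational(1, 2)), Pow(Pow(Add(4, -6), -1), Rational(1, 2))), -85) = Mul(Mul(Rational(1, 8), Pow(2, Rational(1, 2)), Pow(Pow(-2, -1), Rational(1, 2))), -85) = Mul(Mul(Rational(1, 8), Pow(2, Rational(1, 2)), Pow(Rational(-1, 2), Rational(1, 2))), -85) = Mul(Mul(Rational(1, 8), Pow(2, Rational(1, 2)), Mul(Rational(1, 2), I, Pow(2, Rational(1, 2)))), -85) = Mul(Mul(Rational(1, 8), I), -85) = Mul(Rational(-85, 8), I)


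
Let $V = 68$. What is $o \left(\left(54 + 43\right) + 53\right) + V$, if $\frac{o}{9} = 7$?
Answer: $9518$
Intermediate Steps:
$o = 63$ ($o = 9 \cdot 7 = 63$)
$o \left(\left(54 + 43\right) + 53\right) + V = 63 \left(\left(54 + 43\right) + 53\right) + 68 = 63 \left(97 + 53\right) + 68 = 63 \cdot 150 + 68 = 9450 + 68 = 9518$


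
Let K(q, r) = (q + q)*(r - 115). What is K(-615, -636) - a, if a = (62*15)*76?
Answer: 853050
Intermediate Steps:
K(q, r) = 2*q*(-115 + r) (K(q, r) = (2*q)*(-115 + r) = 2*q*(-115 + r))
a = 70680 (a = 930*76 = 70680)
K(-615, -636) - a = 2*(-615)*(-115 - 636) - 1*70680 = 2*(-615)*(-751) - 70680 = 923730 - 70680 = 853050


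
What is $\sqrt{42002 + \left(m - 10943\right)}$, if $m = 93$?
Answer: $4 \sqrt{1947} \approx 176.5$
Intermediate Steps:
$\sqrt{42002 + \left(m - 10943\right)} = \sqrt{42002 + \left(93 - 10943\right)} = \sqrt{42002 - 10850} = \sqrt{31152} = 4 \sqrt{1947}$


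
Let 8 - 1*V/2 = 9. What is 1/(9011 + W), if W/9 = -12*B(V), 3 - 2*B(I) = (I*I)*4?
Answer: 1/9713 ≈ 0.00010295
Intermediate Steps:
V = -2 (V = 16 - 2*9 = 16 - 18 = -2)
B(I) = 3/2 - 2*I**2 (B(I) = 3/2 - I*I*4/2 = 3/2 - I**2*4/2 = 3/2 - 2*I**2)
W = 702 (W = 9*(-12*(3/2 - 2*(-2)**2)) = 9*(-12*(3/2 - 2*4)) = 9*(-12*(3/2 - 8)) = 9*(-12*(-13/2)) = 9*78 = 702)
1/(9011 + W) = 1/(9011 + 702) = 1/9713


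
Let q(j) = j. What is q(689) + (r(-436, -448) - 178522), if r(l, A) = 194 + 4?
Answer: -177635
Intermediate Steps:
r(l, A) = 198
q(689) + (r(-436, -448) - 178522) = 689 + (198 - 178522) = 689 - 178324 = -177635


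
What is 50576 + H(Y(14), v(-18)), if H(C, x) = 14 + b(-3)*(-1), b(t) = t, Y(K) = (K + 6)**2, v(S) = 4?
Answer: 50593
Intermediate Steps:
Y(K) = (6 + K)**2
H(C, x) = 17 (H(C, x) = 14 - 3*(-1) = 14 + 3 = 17)
50576 + H(Y(14), v(-18)) = 50576 + 17 = 50593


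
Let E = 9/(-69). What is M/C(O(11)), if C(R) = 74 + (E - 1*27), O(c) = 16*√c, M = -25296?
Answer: -290904/539 ≈ -539.71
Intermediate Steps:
E = -3/23 (E = 9*(-1/69) = -3/23 ≈ -0.13043)
C(R) = 1078/23 (C(R) = 74 + (-3/23 - 1*27) = 74 + (-3/23 - 27) = 74 - 624/23 = 1078/23)
M/C(O(11)) = -25296/1078/23 = -25296*23/1078 = -290904/539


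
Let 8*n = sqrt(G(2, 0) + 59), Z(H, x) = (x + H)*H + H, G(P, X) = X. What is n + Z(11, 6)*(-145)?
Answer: -28710 + sqrt(59)/8 ≈ -28709.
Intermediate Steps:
Z(H, x) = H + H*(H + x) (Z(H, x) = (H + x)*H + H = H*(H + x) + H = H + H*(H + x))
n = sqrt(59)/8 (n = sqrt(0 + 59)/8 = sqrt(59)/8 ≈ 0.96014)
n + Z(11, 6)*(-145) = sqrt(59)/8 + (11*(1 + 11 + 6))*(-145) = sqrt(59)/8 + (11*18)*(-145) = sqrt(59)/8 + 198*(-145) = sqrt(59)/8 - 28710 = -28710 + sqrt(59)/8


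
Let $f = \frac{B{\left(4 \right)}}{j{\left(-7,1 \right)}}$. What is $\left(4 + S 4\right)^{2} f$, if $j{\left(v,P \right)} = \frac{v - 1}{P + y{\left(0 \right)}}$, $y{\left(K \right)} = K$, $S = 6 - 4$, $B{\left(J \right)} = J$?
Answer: $-72$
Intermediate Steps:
$S = 2$
$j{\left(v,P \right)} = \frac{-1 + v}{P}$ ($j{\left(v,P \right)} = \frac{v - 1}{P + 0} = \frac{-1 + v}{P}$)
$f = - \frac{1}{2}$ ($f = \frac{4}{1^{-1} \left(-1 - 7\right)} = \frac{4}{1 \left(-8\right)} = \frac{4}{-8} = 4 \left(- \frac{1}{8}\right) = - \frac{1}{2} \approx -0.5$)
$\left(4 + S 4\right)^{2} f = \left(4 + 2 \cdot 4\right)^{2} \left(- \frac{1}{2}\right) = \left(4 + 8\right)^{2} \left(- \frac{1}{2}\right) = 12^{2} \left(- \frac{1}{2}\right) = 144 \left(- \frac{1}{2}\right) = -72$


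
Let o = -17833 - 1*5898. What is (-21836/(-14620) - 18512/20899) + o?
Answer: -1812666061414/76385845 ≈ -23730.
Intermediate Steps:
o = -23731 (o = -17833 - 5898 = -23731)
(-21836/(-14620) - 18512/20899) + o = (-21836/(-14620) - 18512/20899) - 23731 = (-21836*(-1/14620) - 18512*1/20899) - 23731 = (5459/3655 - 18512/20899) - 23731 = 46426281/76385845 - 23731 = -1812666061414/76385845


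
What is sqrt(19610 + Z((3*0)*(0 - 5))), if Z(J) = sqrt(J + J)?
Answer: sqrt(19610) ≈ 140.04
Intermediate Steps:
Z(J) = sqrt(2)*sqrt(J) (Z(J) = sqrt(2*J) = sqrt(2)*sqrt(J))
sqrt(19610 + Z((3*0)*(0 - 5))) = sqrt(19610 + sqrt(2)*sqrt((3*0)*(0 - 5))) = sqrt(19610 + sqrt(2)*sqrt(0*(-5))) = sqrt(19610 + sqrt(2)*sqrt(0)) = sqrt(19610 + sqrt(2)*0) = sqrt(19610 + 0) = sqrt(19610)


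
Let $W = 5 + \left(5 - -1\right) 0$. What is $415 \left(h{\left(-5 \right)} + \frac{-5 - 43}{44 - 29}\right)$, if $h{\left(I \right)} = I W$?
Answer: $-11703$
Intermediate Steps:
$W = 5$ ($W = 5 + \left(5 + 1\right) 0 = 5 + 6 \cdot 0 = 5 + 0 = 5$)
$h{\left(I \right)} = 5 I$ ($h{\left(I \right)} = I 5 = 5 I$)
$415 \left(h{\left(-5 \right)} + \frac{-5 - 43}{44 - 29}\right) = 415 \left(5 \left(-5\right) + \frac{-5 - 43}{44 - 29}\right) = 415 \left(-25 - \frac{48}{15}\right) = 415 \left(-25 - \frac{16}{5}\right) = 415 \left(- \frac{141}{5}\right) = -11703$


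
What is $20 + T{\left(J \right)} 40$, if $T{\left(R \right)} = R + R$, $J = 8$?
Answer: $660$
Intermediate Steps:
$T{\left(R \right)} = 2 R$
$20 + T{\left(J \right)} 40 = 20 + 2 \cdot 8 \cdot 40 = 20 + 16 \cdot 40 = 20 + 640 = 660$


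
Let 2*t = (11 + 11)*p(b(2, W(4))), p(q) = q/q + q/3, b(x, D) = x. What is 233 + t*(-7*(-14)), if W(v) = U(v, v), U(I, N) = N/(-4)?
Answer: 6089/3 ≈ 2029.7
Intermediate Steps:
U(I, N) = -N/4 (U(I, N) = N*(-¼) = -N/4)
W(v) = -v/4
p(q) = 1 + q/3 (p(q) = 1 + q*(⅓) = 1 + q/3)
t = 55/3 (t = ((11 + 11)*(1 + (⅓)*2))/2 = (22*(1 + ⅔))/2 = (22*(5/3))/2 = (½)*(110/3) = 55/3 ≈ 18.333)
233 + t*(-7*(-14)) = 233 + 55*(-7*(-14))/3 = 233 + (55/3)*98 = 233 + 5390/3 = 6089/3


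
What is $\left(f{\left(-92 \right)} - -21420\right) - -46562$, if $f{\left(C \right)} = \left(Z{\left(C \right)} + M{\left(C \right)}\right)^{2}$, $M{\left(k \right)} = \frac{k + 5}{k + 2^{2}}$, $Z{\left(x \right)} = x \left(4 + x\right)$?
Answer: $\frac{508232578833}{7744} \approx 6.5629 \cdot 10^{7}$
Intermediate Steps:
$M{\left(k \right)} = \frac{5 + k}{4 + k}$ ($M{\left(k \right)} = \frac{5 + k}{k + 4} = \frac{5 + k}{4 + k}$)
$f{\left(C \right)} = \left(C \left(4 + C\right) + \frac{5 + C}{4 + C}\right)^{2}$
$\left(f{\left(-92 \right)} - -21420\right) - -46562 = \left(\frac{\left(5 - 92 - 92 \left(4 - 92\right)^{2}\right)^{2}}{\left(4 - 92\right)^{2}} - -21420\right) - -46562 = \left(\frac{\left(5 - 92 - 92 \left(-88\right)^{2}\right)^{2}}{7744} + 21420\right) + 46562 = \left(\frac{\left(5 - 92 - 712448\right)^{2}}{7744} + 21420\right) + 46562 = \left(\frac{\left(-712535\right)^{2}}{7744} + 21420\right) + 46562 = \left(\frac{1}{7744} \cdot 507706126225 + 21420\right) + 46562 = \left(\frac{507706126225}{7744} + 21420\right) + 46562 = \frac{507872002705}{7744} + 46562 = \frac{508232578833}{7744}$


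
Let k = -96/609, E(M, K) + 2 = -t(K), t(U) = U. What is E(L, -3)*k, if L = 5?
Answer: -32/203 ≈ -0.15764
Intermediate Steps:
E(M, K) = -2 - K
k = -32/203 (k = -96*1/609 = -32/203 ≈ -0.15764)
E(L, -3)*k = (-2 - 1*(-3))*(-32/203) = (-2 + 3)*(-32/203) = 1*(-32/203) = -32/203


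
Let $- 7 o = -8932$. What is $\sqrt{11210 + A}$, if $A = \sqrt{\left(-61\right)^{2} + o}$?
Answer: $\sqrt{11210 + \sqrt{4997}} \approx 106.21$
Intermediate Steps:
$o = 1276$ ($o = \left(- \frac{1}{7}\right) \left(-8932\right) = 1276$)
$A = \sqrt{4997}$ ($A = \sqrt{\left(-61\right)^{2} + 1276} = \sqrt{3721 + 1276} = \sqrt{4997} \approx 70.689$)
$\sqrt{11210 + A} = \sqrt{11210 + \sqrt{4997}}$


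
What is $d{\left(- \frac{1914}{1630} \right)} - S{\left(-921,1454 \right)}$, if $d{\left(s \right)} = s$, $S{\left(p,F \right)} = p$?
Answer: $\frac{749658}{815} \approx 919.83$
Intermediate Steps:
$d{\left(- \frac{1914}{1630} \right)} - S{\left(-921,1454 \right)} = - \frac{1914}{1630} - -921 = \left(-1914\right) \frac{1}{1630} + 921 = - \frac{957}{815} + 921 = \frac{749658}{815}$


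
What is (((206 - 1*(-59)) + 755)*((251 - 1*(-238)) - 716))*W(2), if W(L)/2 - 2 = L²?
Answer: -2778480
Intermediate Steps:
W(L) = 4 + 2*L²
(((206 - 1*(-59)) + 755)*((251 - 1*(-238)) - 716))*W(2) = (((206 - 1*(-59)) + 755)*((251 - 1*(-238)) - 716))*(4 + 2*2²) = (((206 + 59) + 755)*((251 + 238) - 716))*(4 + 2*4) = ((265 + 755)*(489 - 716))*(4 + 8) = (1020*(-227))*12 = -231540*12 = -2778480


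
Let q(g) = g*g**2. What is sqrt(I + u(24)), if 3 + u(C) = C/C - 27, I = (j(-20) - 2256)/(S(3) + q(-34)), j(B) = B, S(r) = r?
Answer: I*sqrt(44703040353)/39301 ≈ 5.3798*I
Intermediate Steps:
q(g) = g**3
I = 2276/39301 (I = (-20 - 2256)/(3 + (-34)**3) = -2276/(3 - 39304) = -2276/(-39301) = -2276*(-1/39301) = 2276/39301 ≈ 0.057912)
u(C) = -29 (u(C) = -3 + (C/C - 27) = -3 + (1 - 27) = -3 - 26 = -29)
sqrt(I + u(24)) = sqrt(2276/39301 - 29) = sqrt(-1137453/39301) = I*sqrt(44703040353)/39301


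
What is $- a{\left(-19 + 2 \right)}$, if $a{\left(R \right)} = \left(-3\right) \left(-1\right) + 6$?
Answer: $-9$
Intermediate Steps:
$a{\left(R \right)} = 9$ ($a{\left(R \right)} = 3 + 6 = 9$)
$- a{\left(-19 + 2 \right)} = \left(-1\right) 9 = -9$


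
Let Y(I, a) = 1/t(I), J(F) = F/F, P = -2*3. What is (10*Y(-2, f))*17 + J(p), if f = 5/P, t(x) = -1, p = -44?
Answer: -169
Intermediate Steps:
P = -6
f = -⅚ (f = 5/(-6) = 5*(-⅙) = -⅚ ≈ -0.83333)
J(F) = 1
Y(I, a) = -1 (Y(I, a) = 1/(-1) = -1)
(10*Y(-2, f))*17 + J(p) = (10*(-1))*17 + 1 = -10*17 + 1 = -170 + 1 = -169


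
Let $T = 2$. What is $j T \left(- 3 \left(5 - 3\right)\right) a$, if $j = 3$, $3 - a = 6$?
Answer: $108$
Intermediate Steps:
$a = -3$ ($a = 3 - 6 = -3$)
$j T \left(- 3 \left(5 - 3\right)\right) a = 3 \cdot 2 \left(- 3 \left(5 - 3\right)\right) \left(-3\right) = 6 \left(\left(-3\right) 2\right) \left(-3\right) = 6 \left(-6\right) \left(-3\right) = \left(-36\right) \left(-3\right) = 108$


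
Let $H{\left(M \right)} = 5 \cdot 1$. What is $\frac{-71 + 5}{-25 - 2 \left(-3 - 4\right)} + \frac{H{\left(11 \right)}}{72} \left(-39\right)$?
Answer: $\frac{79}{24} \approx 3.2917$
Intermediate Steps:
$H{\left(M \right)} = 5$
$\frac{-71 + 5}{-25 - 2 \left(-3 - 4\right)} + \frac{H{\left(11 \right)}}{72} \left(-39\right) = \frac{-71 + 5}{-25 - 2 \left(-3 - 4\right)} + \frac{5}{72} \left(-39\right) = - \frac{66}{-25 - -14} + 5 \cdot \frac{1}{72} \left(-39\right) = - \frac{66}{-25 + 14} + \frac{5}{72} \left(-39\right) = - \frac{66}{-11} - \frac{65}{24} = \left(-66\right) \left(- \frac{1}{11}\right) - \frac{65}{24} = 6 - \frac{65}{24} = \frac{79}{24}$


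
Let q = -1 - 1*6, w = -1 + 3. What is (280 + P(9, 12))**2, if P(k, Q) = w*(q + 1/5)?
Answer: 1774224/25 ≈ 70969.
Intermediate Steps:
w = 2
q = -7 (q = -1 - 6 = -7)
P(k, Q) = -68/5 (P(k, Q) = 2*(-7 + 1/5) = 2*(-34/5) = -68/5)
(280 + P(9, 12))**2 = (280 - 68/5)**2 = (1332/5)**2 = 1774224/25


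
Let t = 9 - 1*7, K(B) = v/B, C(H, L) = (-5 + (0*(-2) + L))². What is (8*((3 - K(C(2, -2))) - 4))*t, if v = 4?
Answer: -848/49 ≈ -17.306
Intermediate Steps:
C(H, L) = (-5 + L)² (C(H, L) = (-5 + (0 + L))² = (-5 + L)²)
K(B) = 4/B
t = 2 (t = 9 - 7 = 2)
(8*((3 - K(C(2, -2))) - 4))*t = (8*((3 - 4/((-5 - 2)²)) - 4))*2 = (8*((3 - 4/((-7)²)) - 4))*2 = (8*((3 - 4/49) - 4))*2 = (8*(143/49 - 4))*2 = (8*(-53/49))*2 = -424/49*2 = -848/49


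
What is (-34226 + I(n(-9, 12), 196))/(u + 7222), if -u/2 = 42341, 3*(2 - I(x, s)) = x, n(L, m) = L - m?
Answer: 34217/77460 ≈ 0.44174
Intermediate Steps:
I(x, s) = 2 - x/3
u = -84682 (u = -2*42341 = -84682)
(-34226 + I(n(-9, 12), 196))/(u + 7222) = (-34226 + (2 - (-9 - 1*12)/3))/(-84682 + 7222) = (-34226 + (2 - (-9 - 12)/3))/(-77460) = (-34226 + (2 - ⅓*(-21)))*(-1/77460) = (-34226 + (2 + 7))*(-1/77460) = (-34226 + 9)*(-1/77460) = -34217*(-1/77460) = 34217/77460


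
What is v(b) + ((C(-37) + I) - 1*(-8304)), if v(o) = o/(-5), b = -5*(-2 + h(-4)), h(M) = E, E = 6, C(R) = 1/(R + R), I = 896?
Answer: 681095/74 ≈ 9204.0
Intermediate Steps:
C(R) = 1/(2*R)
h(M) = 6
b = -20 (b = -5*(-2 + 6) = -5*4 = -20)
v(o) = -o/5 (v(o) = o*(-⅕) = -o/5)
v(b) + ((C(-37) + I) - 1*(-8304)) = -⅕*(-20) + (((½)/(-37) + 896) - 1*(-8304)) = 4 + (((½)*(-1/37) + 896) + 8304) = 4 + ((-1/74 + 896) + 8304) = 4 + (66303/74 + 8304) = 4 + 680799/74 = 681095/74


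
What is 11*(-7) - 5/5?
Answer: -78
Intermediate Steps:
11*(-7) - 5/5 = -77 - 5*1/5 = -77 - 1 = -78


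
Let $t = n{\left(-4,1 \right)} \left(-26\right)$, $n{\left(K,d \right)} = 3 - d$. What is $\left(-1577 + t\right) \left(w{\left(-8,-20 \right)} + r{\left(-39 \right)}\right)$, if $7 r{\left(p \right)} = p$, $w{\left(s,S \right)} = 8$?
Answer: $- \frac{27693}{7} \approx -3956.1$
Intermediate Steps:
$r{\left(p \right)} = \frac{p}{7}$
$t = -52$ ($t = \left(3 - 1\right) \left(-26\right) = 2 \left(-26\right) = -52$)
$\left(-1577 + t\right) \left(w{\left(-8,-20 \right)} + r{\left(-39 \right)}\right) = \left(-1577 - 52\right) \left(8 + \frac{1}{7} \left(-39\right)\right) = - 1629 \left(8 - \frac{39}{7}\right) = \left(-1629\right) \frac{17}{7} = - \frac{27693}{7}$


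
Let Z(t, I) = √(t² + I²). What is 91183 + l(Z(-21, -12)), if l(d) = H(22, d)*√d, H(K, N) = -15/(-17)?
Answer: 91183 + 15*√3*65^(¼)/17 ≈ 91187.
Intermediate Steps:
Z(t, I) = √(I² + t²)
H(K, N) = 15/17 (H(K, N) = -15*(-1/17) = 15/17)
l(d) = 15*√d/17
91183 + l(Z(-21, -12)) = 91183 + 15*√(√((-12)² + (-21)²))/17 = 91183 + 15*√(√(144 + 441))/17 = 91183 + 15*√(√585)/17 = 91183 + 15*√(3*√65)/17 = 91183 + 15*(√3*65^(¼))/17 = 91183 + 15*√3*65^(¼)/17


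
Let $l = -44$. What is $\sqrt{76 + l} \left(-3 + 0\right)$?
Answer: $- 12 \sqrt{2} \approx -16.971$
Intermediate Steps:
$\sqrt{76 + l} \left(-3 + 0\right) = \sqrt{76 - 44} \left(-3 + 0\right) = \sqrt{32} \left(-3\right) = 4 \sqrt{2} \left(-3\right) = - 12 \sqrt{2}$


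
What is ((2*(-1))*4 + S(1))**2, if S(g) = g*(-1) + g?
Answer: 64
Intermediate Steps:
S(g) = 0 (S(g) = -g + g = 0)
((2*(-1))*4 + S(1))**2 = ((2*(-1))*4 + 0)**2 = (-2*4 + 0)**2 = (-8 + 0)**2 = (-8)**2 = 64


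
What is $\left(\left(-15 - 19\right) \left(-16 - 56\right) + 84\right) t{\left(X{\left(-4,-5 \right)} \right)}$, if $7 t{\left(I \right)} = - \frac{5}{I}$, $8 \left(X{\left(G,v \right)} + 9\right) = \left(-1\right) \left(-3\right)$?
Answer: $\frac{33760}{161} \approx 209.69$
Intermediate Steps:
$X{\left(G,v \right)} = - \frac{69}{8}$ ($X{\left(G,v \right)} = -9 + \frac{\left(-1\right) \left(-3\right)}{8} = -9 + \frac{1}{8} \cdot 3 = -9 + \frac{3}{8} = - \frac{69}{8}$)
$t{\left(I \right)} = - \frac{5}{7 I}$ ($t{\left(I \right)} = \frac{\left(-5\right) \frac{1}{I}}{7} = - \frac{5}{7 I}$)
$\left(\left(-15 - 19\right) \left(-16 - 56\right) + 84\right) t{\left(X{\left(-4,-5 \right)} \right)} = \left(\left(-15 - 19\right) \left(-16 - 56\right) + 84\right) \left(- \frac{5}{7 \left(- \frac{69}{8}\right)}\right) = \left(\left(-34\right) \left(-72\right) + 84\right) \left(\left(- \frac{5}{7}\right) \left(- \frac{8}{69}\right)\right) = \left(2448 + 84\right) \frac{40}{483} = 2532 \cdot \frac{40}{483} = \frac{33760}{161}$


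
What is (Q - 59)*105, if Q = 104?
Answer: 4725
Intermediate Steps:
(Q - 59)*105 = (104 - 59)*105 = 45*105 = 4725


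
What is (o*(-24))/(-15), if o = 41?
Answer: 328/5 ≈ 65.600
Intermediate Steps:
(o*(-24))/(-15) = (41*(-24))/(-15) = -984*(-1/15) = 328/5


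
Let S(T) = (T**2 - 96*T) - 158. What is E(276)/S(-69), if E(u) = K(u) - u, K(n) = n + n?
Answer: 276/11227 ≈ 0.024584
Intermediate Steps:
K(n) = 2*n
S(T) = -158 + T**2 - 96*T
E(u) = u (E(u) = 2*u - u = u)
E(276)/S(-69) = 276/(-158 + (-69)**2 - 96*(-69)) = 276/(-158 + 4761 + 6624) = 276/11227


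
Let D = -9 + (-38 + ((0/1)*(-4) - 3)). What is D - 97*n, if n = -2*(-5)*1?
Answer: -1020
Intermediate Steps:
n = 10 (n = 10*1 = 10)
D = -50 (D = -9 + (-38 + ((0*1)*(-4) - 3)) = -9 + (-38 + (0*(-4) - 3)) = -9 + (-38 + (0 - 3)) = -9 + (-38 - 3) = -9 - 41 = -50)
D - 97*n = -50 - 97*10 = -50 - 970 = -1020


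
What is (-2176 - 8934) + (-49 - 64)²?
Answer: 1659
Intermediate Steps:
(-2176 - 8934) + (-49 - 64)² = -11110 + (-113)² = -11110 + 12769 = 1659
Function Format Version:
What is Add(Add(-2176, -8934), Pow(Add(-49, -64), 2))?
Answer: 1659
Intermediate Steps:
Add(Add(-2176, -8934), Pow(Add(-49, -64), 2)) = Add(-11110, Pow(-113, 2)) = Add(-11110, 12769) = 1659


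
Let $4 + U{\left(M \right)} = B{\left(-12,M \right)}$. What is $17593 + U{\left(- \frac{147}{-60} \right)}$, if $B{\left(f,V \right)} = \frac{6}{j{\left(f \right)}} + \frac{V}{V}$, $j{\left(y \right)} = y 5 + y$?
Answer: $\frac{211079}{12} \approx 17590.0$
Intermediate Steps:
$j{\left(y \right)} = 6 y$ ($j{\left(y \right)} = 5 y + y = 6 y$)
$B{\left(f,V \right)} = 1 + \frac{1}{f}$ ($B{\left(f,V \right)} = \frac{6}{6 f} + \frac{V}{V} = 6 \frac{1}{6 f} + 1 = \frac{1}{f} + 1 = 1 + \frac{1}{f}$)
$U{\left(M \right)} = - \frac{37}{12}$ ($U{\left(M \right)} = -4 + \frac{1 - 12}{-12} = -4 - - \frac{11}{12} = -4 + \frac{11}{12} = - \frac{37}{12}$)
$17593 + U{\left(- \frac{147}{-60} \right)} = 17593 - \frac{37}{12} = \frac{211079}{12}$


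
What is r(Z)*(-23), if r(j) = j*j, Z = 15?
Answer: -5175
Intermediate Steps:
r(j) = j²
r(Z)*(-23) = 15²*(-23) = 225*(-23) = -5175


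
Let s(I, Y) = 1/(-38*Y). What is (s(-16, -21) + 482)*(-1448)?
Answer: -278477188/399 ≈ -6.9794e+5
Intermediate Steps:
s(I, Y) = -1/(38*Y)
(s(-16, -21) + 482)*(-1448) = (-1/38/(-21) + 482)*(-1448) = (-1/38*(-1/21) + 482)*(-1448) = (1/798 + 482)*(-1448) = (384637/798)*(-1448) = -278477188/399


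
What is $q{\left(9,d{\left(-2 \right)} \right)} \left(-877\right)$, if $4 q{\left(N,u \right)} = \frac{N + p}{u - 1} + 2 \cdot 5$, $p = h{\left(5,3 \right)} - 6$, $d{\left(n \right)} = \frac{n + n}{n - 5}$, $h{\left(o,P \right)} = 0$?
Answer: $- \frac{2631}{4} \approx -657.75$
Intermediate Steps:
$d{\left(n \right)} = \frac{2 n}{-5 + n}$
$p = -6$ ($p = 0 - 6 = -6$)
$q{\left(N,u \right)} = \frac{5}{2} + \frac{-6 + N}{4 \left(-1 + u\right)}$ ($q{\left(N,u \right)} = \frac{\frac{N - 6}{u - 1} + 2 \cdot 5}{4} = \frac{\frac{-6 + N}{-1 + u} + 10}{4} = \frac{10 + \frac{-6 + N}{-1 + u}}{4} = \frac{5}{2} + \frac{-6 + N}{4 \left(-1 + u\right)}$)
$q{\left(9,d{\left(-2 \right)} \right)} \left(-877\right) = \frac{-16 + 9 + 10 \cdot 2 \left(-2\right) \frac{1}{-5 - 2}}{4 \left(-1 + 2 \left(-2\right) \frac{1}{-5 - 2}\right)} \left(-877\right) = \frac{-16 + 9 + 10 \cdot 2 \left(-2\right) \frac{1}{-7}}{4 \left(-1 + 2 \left(-2\right) \frac{1}{-7}\right)} \left(-877\right) = \frac{-16 + 9 + 10 \cdot 2 \left(-2\right) \left(- \frac{1}{7}\right)}{4 \left(-1 + 2 \left(-2\right) \left(- \frac{1}{7}\right)\right)} \left(-877\right) = \frac{-16 + 9 + 10 \cdot \frac{4}{7}}{4 \left(-1 + \frac{4}{7}\right)} \left(-877\right) = \frac{-16 + 9 + \frac{40}{7}}{4 \left(- \frac{3}{7}\right)} \left(-877\right) = \frac{1}{4} \left(- \frac{7}{3}\right) \left(- \frac{9}{7}\right) \left(-877\right) = \frac{3}{4} \left(-877\right) = - \frac{2631}{4}$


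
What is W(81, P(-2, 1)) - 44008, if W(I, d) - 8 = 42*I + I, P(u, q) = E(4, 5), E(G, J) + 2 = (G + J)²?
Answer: -40517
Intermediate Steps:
E(G, J) = -2 + (G + J)²
P(u, q) = 79 (P(u, q) = -2 + (4 + 5)² = -2 + 9² = -2 + 81 = 79)
W(I, d) = 8 + 43*I (W(I, d) = 8 + (42*I + I) = 8 + 43*I)
W(81, P(-2, 1)) - 44008 = (8 + 43*81) - 44008 = (8 + 3483) - 44008 = 3491 - 44008 = -40517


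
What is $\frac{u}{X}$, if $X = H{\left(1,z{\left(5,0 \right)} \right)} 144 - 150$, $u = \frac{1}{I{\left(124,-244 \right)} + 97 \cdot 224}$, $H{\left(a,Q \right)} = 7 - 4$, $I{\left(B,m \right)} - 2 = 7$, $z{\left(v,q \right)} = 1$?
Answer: $\frac{1}{6129834} \approx 1.6314 \cdot 10^{-7}$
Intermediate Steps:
$I{\left(B,m \right)} = 9$ ($I{\left(B,m \right)} = 2 + 7 = 9$)
$H{\left(a,Q \right)} = 3$
$u = \frac{1}{21737}$ ($u = \frac{1}{9 + 97 \cdot 224} = \frac{1}{9 + 21728} = \frac{1}{21737} \approx 4.6004 \cdot 10^{-5}$)
$X = 282$ ($X = 3 \cdot 144 - 150 = 432 - 150 = 282$)
$\frac{u}{X} = \frac{1}{21737 \cdot 282} = \frac{1}{21737} \cdot \frac{1}{282} = \frac{1}{6129834}$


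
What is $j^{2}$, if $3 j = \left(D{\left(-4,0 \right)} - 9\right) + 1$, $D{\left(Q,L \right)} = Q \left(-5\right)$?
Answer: $16$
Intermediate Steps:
$D{\left(Q,L \right)} = - 5 Q$
$j = 4$ ($j = \frac{\left(\left(-5\right) \left(-4\right) - 9\right) + 1}{3} = \frac{\left(20 - 9\right) + 1}{3} = \frac{11 + 1}{3} = \frac{1}{3} \cdot 12 = 4$)
$j^{2} = 4^{2} = 16$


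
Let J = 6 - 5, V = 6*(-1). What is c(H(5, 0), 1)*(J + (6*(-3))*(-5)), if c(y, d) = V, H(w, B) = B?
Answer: -546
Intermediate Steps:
V = -6
c(y, d) = -6
J = 1
c(H(5, 0), 1)*(J + (6*(-3))*(-5)) = -6*(1 + (6*(-3))*(-5)) = -6*(1 - 18*(-5)) = -6*(1 + 90) = -6*91 = -546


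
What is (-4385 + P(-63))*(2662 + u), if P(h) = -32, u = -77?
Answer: -11417945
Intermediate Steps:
(-4385 + P(-63))*(2662 + u) = (-4385 - 32)*(2662 - 77) = -4417*2585 = -11417945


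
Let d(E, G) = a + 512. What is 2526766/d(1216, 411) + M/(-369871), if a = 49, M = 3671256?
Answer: 84774353870/18863421 ≈ 4494.1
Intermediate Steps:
d(E, G) = 561 (d(E, G) = 49 + 512 = 561)
2526766/d(1216, 411) + M/(-369871) = 2526766/561 + 3671256/(-369871) = 2526766*(1/561) + 3671256*(-1/369871) = 229706/51 - 3671256/369871 = 84774353870/18863421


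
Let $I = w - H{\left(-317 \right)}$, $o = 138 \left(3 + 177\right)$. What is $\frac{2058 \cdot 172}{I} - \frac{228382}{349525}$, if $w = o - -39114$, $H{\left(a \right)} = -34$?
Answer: $\frac{2479767136}{508304675} \approx 4.8785$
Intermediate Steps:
$o = 24840$ ($o = 138 \cdot 180 = 24840$)
$w = 63954$ ($w = 24840 - -39114 = 24840 + 39114 = 63954$)
$I = 63988$ ($I = 63954 - -34 = 63954 + 34 = 63988$)
$\frac{2058 \cdot 172}{I} - \frac{228382}{349525} = \frac{2058 \cdot 172}{63988} - \frac{228382}{349525} = 353976 \cdot \frac{1}{63988} - \frac{20762}{31775} = \frac{88494}{15997} - \frac{20762}{31775} = \frac{2479767136}{508304675}$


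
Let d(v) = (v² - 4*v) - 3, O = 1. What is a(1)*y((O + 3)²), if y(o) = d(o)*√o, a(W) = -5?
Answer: -3780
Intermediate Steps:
d(v) = -3 + v² - 4*v
y(o) = √o*(-3 + o² - 4*o) (y(o) = (-3 + o² - 4*o)*√o = √o*(-3 + o² - 4*o))
a(1)*y((O + 3)²) = -5*√((1 + 3)²)*(-3 + ((1 + 3)²)² - 4*(1 + 3)²) = -5*√(4²)*(-3 + (4²)² - 4*4²) = -5*√16*(-3 + 16² - 4*16) = -20*(-3 + 256 - 64) = -20*189 = -5*756 = -3780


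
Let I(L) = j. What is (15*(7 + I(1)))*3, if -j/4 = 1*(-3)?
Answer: 855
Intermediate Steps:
j = 12 (j = -4*(-3) = 12)
I(L) = 12
(15*(7 + I(1)))*3 = (15*(7 + 12))*3 = (15*19)*3 = 285*3 = 855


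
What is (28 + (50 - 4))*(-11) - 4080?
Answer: -4894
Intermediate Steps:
(28 + (50 - 4))*(-11) - 4080 = (28 + 46)*(-11) - 4080 = 74*(-11) - 4080 = -814 - 4080 = -4894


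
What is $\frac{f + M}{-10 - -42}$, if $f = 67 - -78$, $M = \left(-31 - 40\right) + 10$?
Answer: $\frac{21}{8} \approx 2.625$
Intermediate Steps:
$M = -61$ ($M = -71 + 10 = -61$)
$f = 145$ ($f = 67 + 78 = 145$)
$\frac{f + M}{-10 - -42} = \frac{145 - 61}{-10 - -42} = \frac{1}{-10 + \left(-17 + 59\right)} 84 = \frac{1}{-10 + 42} \cdot 84 = \frac{1}{32} \cdot 84 = \frac{21}{8}$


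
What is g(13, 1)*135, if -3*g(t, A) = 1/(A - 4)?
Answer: 15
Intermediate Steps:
g(t, A) = -1/(3*(-4 + A)) (g(t, A) = -1/(3*(A - 4)) = -1/(3*(-4 + A)))
g(13, 1)*135 = -1/(-12 + 3*1)*135 = -1/(-12 + 3)*135 = -1/(-9)*135 = -1*(-1/9)*135 = (1/9)*135 = 15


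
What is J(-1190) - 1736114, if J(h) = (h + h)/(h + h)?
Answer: -1736113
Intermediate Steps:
J(h) = 1 (J(h) = (2*h)/((2*h)) = (2*h)*(1/(2*h)) = 1)
J(-1190) - 1736114 = 1 - 1736114 = -1736113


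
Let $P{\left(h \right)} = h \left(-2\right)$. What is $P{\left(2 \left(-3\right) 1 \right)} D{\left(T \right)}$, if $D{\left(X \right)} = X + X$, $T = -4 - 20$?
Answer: $-576$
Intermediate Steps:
$P{\left(h \right)} = - 2 h$
$T = -24$ ($T = -4 - 20 = -24$)
$D{\left(X \right)} = 2 X$
$P{\left(2 \left(-3\right) 1 \right)} D{\left(T \right)} = - 2 \cdot 2 \left(-3\right) 1 \cdot 2 \left(-24\right) = - 2 \left(\left(-6\right) 1\right) \left(-48\right) = \left(-2\right) \left(-6\right) \left(-48\right) = 12 \left(-48\right) = -576$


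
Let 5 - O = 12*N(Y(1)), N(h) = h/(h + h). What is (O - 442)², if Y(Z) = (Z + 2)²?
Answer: 196249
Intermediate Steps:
Y(Z) = (2 + Z)²
N(h) = ½ (N(h) = h/((2*h)) = h*(1/(2*h)) = ½)
O = -1 (O = 5 - 12/2 = 5 - 1*6 = 5 - 6 = -1)
(O - 442)² = (-1 - 442)² = (-443)² = 196249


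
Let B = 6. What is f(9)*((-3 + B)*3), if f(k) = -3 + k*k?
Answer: 702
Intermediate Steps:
f(k) = -3 + k**2
f(9)*((-3 + B)*3) = (-3 + 9**2)*((-3 + 6)*3) = (-3 + 81)*(3*3) = 78*9 = 702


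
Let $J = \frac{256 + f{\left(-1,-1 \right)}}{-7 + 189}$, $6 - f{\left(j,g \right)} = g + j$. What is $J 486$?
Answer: $\frac{64152}{91} \approx 704.97$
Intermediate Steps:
$f{\left(j,g \right)} = 6 - g - j$ ($f{\left(j,g \right)} = 6 - \left(g + j\right) = 6 - g - j$)
$J = \frac{132}{91}$ ($J = \frac{256 - -8}{-7 + 189} = \frac{256 + \left(6 + 1 + 1\right)}{182} = \left(256 + 8\right) \frac{1}{182} = 264 \cdot \frac{1}{182} = \frac{132}{91} \approx 1.4506$)
$J 486 = \frac{132}{91} \cdot 486 = \frac{64152}{91}$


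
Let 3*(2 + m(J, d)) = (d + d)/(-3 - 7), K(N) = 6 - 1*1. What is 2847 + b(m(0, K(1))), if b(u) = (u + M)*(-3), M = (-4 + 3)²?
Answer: 2851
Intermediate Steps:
K(N) = 5 (K(N) = 6 - 1 = 5)
m(J, d) = -2 - d/15 (m(J, d) = -2 + ((d + d)/(-3 - 7))/3 = -2 + ((2*d)/(-10))/3 = -2 + ((2*d)*(-⅒))/3 = -2 + (-d/5)/3 = -2 - d/15)
M = 1 (M = (-1)² = 1)
b(u) = -3 - 3*u (b(u) = (u + 1)*(-3) = (1 + u)*(-3) = -3 - 3*u)
2847 + b(m(0, K(1))) = 2847 + (-3 - 3*(-2 - 1/15*5)) = 2847 + (-3 - 3*(-2 - ⅓)) = 2847 + (-3 - 3*(-7/3)) = 2847 + (-3 + 7) = 2847 + 4 = 2851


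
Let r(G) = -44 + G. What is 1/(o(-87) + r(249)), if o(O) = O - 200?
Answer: -1/82 ≈ -0.012195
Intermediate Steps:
o(O) = -200 + O
1/(o(-87) + r(249)) = 1/((-200 - 87) + (-44 + 249)) = 1/(-287 + 205) = 1/(-82) = -1/82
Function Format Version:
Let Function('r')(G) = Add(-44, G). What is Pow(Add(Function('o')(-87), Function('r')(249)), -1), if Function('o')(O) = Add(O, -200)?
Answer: Rational(-1, 82) ≈ -0.012195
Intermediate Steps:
Function('o')(O) = Add(-200, O)
Pow(Add(Function('o')(-87), Function('r')(249)), -1) = Pow(Add(Add(-200, -87), Add(-44, 249)), -1) = Pow(Add(-287, 205), -1) = Pow(-82, -1) = Rational(-1, 82)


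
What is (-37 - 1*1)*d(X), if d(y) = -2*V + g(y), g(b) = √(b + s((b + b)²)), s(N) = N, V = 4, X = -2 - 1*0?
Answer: 304 - 38*√14 ≈ 161.82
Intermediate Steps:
X = -2 (X = -2 + 0 = -2)
g(b) = √(b + 4*b²) (g(b) = √(b + (b + b)²) = √(b + (2*b)²) = √(b + 4*b²))
d(y) = -8 + √(y*(1 + 4*y)) (d(y) = -2*4 + √(y*(1 + 4*y)) = -8 + √(y*(1 + 4*y)))
(-37 - 1*1)*d(X) = (-37 - 1*1)*(-8 + √(-2*(1 + 4*(-2)))) = (-37 - 1)*(-8 + √(-2*(1 - 8))) = -38*(-8 + √(-2*(-7))) = -38*(-8 + √14) = 304 - 38*√14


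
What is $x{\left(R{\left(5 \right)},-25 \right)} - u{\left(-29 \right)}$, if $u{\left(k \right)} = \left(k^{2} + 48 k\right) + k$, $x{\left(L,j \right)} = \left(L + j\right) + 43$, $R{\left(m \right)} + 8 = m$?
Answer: $595$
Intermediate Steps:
$R{\left(m \right)} = -8 + m$
$x{\left(L,j \right)} = 43 + L + j$
$u{\left(k \right)} = k^{2} + 49 k$
$x{\left(R{\left(5 \right)},-25 \right)} - u{\left(-29 \right)} = \left(43 + \left(-8 + 5\right) - 25\right) - - 29 \left(49 - 29\right) = \left(43 - 3 - 25\right) - \left(-29\right) 20 = 15 - -580 = 15 + 580 = 595$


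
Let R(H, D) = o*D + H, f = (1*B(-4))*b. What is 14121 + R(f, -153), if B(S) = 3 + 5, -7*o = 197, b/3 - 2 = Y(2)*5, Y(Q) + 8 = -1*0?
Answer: 122604/7 ≈ 17515.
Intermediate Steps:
Y(Q) = -8 (Y(Q) = -8 - 1*0 = -8 + 0 = -8)
b = -114 (b = 6 + 3*(-8*5) = 6 + 3*(-40) = 6 - 120 = -114)
o = -197/7 (o = -⅐*197 = -197/7 ≈ -28.143)
B(S) = 8
f = -912 (f = (1*8)*(-114) = 8*(-114) = -912)
R(H, D) = H - 197*D/7 (R(H, D) = -197*D/7 + H = H - 197*D/7)
14121 + R(f, -153) = 14121 + (-912 - 197/7*(-153)) = 14121 + (-912 + 30141/7) = 14121 + 23757/7 = 122604/7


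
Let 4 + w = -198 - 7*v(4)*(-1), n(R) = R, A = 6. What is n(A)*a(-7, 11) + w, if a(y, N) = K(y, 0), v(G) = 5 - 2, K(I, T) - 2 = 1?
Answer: -163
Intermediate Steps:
K(I, T) = 3 (K(I, T) = 2 + 1 = 3)
v(G) = 3
a(y, N) = 3
w = -181 (w = -4 + (-198 - 7*3*(-1)) = -4 + (-198 - 21*(-1)) = -4 + (-198 - 1*(-21)) = -4 + (-198 + 21) = -4 - 177 = -181)
n(A)*a(-7, 11) + w = 6*3 - 181 = 18 - 181 = -163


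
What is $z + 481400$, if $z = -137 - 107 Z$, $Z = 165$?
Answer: $463608$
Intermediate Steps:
$z = -17792$ ($z = -137 - 17655 = -17792$)
$z + 481400 = -17792 + 481400 = 463608$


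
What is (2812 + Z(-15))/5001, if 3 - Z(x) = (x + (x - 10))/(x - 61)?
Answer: 17825/31673 ≈ 0.56278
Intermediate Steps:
Z(x) = 3 - (-10 + 2*x)/(-61 + x) (Z(x) = 3 - (x + (x - 10))/(x - 61) = 3 - (x + (-10 + x))/(-61 + x) = 3 - (-10 + 2*x)/(-61 + x))
(2812 + Z(-15))/5001 = (2812 + (-173 - 15)/(-61 - 15))/5001 = (2812 - 188/(-76))*(1/5001) = (2812 - 1/76*(-188))*(1/5001) = (2812 + 47/19)*(1/5001) = (53475/19)*(1/5001) = 17825/31673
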